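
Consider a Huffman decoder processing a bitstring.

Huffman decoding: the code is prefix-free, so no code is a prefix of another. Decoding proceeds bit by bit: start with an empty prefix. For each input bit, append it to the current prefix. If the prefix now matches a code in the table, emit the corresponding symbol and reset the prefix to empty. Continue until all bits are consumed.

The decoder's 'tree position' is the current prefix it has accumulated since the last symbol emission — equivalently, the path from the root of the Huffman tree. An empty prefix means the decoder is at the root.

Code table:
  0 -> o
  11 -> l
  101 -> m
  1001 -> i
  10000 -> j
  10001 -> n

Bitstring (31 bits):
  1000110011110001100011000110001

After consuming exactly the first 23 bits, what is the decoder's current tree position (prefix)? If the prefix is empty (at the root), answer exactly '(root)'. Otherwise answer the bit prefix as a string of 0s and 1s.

Bit 0: prefix='1' (no match yet)
Bit 1: prefix='10' (no match yet)
Bit 2: prefix='100' (no match yet)
Bit 3: prefix='1000' (no match yet)
Bit 4: prefix='10001' -> emit 'n', reset
Bit 5: prefix='1' (no match yet)
Bit 6: prefix='10' (no match yet)
Bit 7: prefix='100' (no match yet)
Bit 8: prefix='1001' -> emit 'i', reset
Bit 9: prefix='1' (no match yet)
Bit 10: prefix='11' -> emit 'l', reset
Bit 11: prefix='1' (no match yet)
Bit 12: prefix='10' (no match yet)
Bit 13: prefix='100' (no match yet)
Bit 14: prefix='1000' (no match yet)
Bit 15: prefix='10001' -> emit 'n', reset
Bit 16: prefix='1' (no match yet)
Bit 17: prefix='10' (no match yet)
Bit 18: prefix='100' (no match yet)
Bit 19: prefix='1000' (no match yet)
Bit 20: prefix='10001' -> emit 'n', reset
Bit 21: prefix='1' (no match yet)
Bit 22: prefix='10' (no match yet)

Answer: 10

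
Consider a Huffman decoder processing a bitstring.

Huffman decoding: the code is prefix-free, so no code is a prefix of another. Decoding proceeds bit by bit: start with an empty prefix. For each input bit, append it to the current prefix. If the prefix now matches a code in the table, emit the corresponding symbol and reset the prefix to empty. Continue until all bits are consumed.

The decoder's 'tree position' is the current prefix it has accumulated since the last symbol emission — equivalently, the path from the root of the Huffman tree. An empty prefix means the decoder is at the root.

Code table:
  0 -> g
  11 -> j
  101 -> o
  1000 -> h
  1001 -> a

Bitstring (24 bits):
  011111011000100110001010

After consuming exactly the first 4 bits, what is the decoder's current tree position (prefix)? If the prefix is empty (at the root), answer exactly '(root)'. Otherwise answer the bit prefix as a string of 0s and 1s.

Answer: 1

Derivation:
Bit 0: prefix='0' -> emit 'g', reset
Bit 1: prefix='1' (no match yet)
Bit 2: prefix='11' -> emit 'j', reset
Bit 3: prefix='1' (no match yet)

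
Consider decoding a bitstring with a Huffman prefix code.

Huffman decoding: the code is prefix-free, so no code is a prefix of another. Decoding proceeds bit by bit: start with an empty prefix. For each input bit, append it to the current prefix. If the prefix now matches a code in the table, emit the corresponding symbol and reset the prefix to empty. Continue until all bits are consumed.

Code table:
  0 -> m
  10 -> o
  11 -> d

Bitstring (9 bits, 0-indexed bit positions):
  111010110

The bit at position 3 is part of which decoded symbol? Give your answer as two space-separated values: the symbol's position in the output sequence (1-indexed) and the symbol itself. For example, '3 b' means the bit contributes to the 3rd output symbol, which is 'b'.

Answer: 2 o

Derivation:
Bit 0: prefix='1' (no match yet)
Bit 1: prefix='11' -> emit 'd', reset
Bit 2: prefix='1' (no match yet)
Bit 3: prefix='10' -> emit 'o', reset
Bit 4: prefix='1' (no match yet)
Bit 5: prefix='10' -> emit 'o', reset
Bit 6: prefix='1' (no match yet)
Bit 7: prefix='11' -> emit 'd', reset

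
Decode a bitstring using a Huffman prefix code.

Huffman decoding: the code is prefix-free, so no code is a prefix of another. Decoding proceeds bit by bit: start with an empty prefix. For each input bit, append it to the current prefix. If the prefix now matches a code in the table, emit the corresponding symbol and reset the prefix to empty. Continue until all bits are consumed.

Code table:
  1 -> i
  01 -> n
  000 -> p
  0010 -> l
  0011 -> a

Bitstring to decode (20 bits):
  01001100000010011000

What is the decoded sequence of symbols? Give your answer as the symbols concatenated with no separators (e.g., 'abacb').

Answer: nappiap

Derivation:
Bit 0: prefix='0' (no match yet)
Bit 1: prefix='01' -> emit 'n', reset
Bit 2: prefix='0' (no match yet)
Bit 3: prefix='00' (no match yet)
Bit 4: prefix='001' (no match yet)
Bit 5: prefix='0011' -> emit 'a', reset
Bit 6: prefix='0' (no match yet)
Bit 7: prefix='00' (no match yet)
Bit 8: prefix='000' -> emit 'p', reset
Bit 9: prefix='0' (no match yet)
Bit 10: prefix='00' (no match yet)
Bit 11: prefix='000' -> emit 'p', reset
Bit 12: prefix='1' -> emit 'i', reset
Bit 13: prefix='0' (no match yet)
Bit 14: prefix='00' (no match yet)
Bit 15: prefix='001' (no match yet)
Bit 16: prefix='0011' -> emit 'a', reset
Bit 17: prefix='0' (no match yet)
Bit 18: prefix='00' (no match yet)
Bit 19: prefix='000' -> emit 'p', reset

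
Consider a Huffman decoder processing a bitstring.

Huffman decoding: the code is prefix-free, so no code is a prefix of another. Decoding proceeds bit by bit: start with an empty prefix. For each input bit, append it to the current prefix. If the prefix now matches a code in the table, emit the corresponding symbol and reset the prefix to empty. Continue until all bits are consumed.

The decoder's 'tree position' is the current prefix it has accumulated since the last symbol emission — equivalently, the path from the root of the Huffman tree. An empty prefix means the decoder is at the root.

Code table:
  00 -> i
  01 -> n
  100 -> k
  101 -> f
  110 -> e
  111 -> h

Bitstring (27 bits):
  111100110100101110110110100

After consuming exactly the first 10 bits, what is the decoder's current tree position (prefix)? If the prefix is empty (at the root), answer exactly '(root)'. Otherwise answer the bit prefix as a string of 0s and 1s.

Bit 0: prefix='1' (no match yet)
Bit 1: prefix='11' (no match yet)
Bit 2: prefix='111' -> emit 'h', reset
Bit 3: prefix='1' (no match yet)
Bit 4: prefix='10' (no match yet)
Bit 5: prefix='100' -> emit 'k', reset
Bit 6: prefix='1' (no match yet)
Bit 7: prefix='11' (no match yet)
Bit 8: prefix='110' -> emit 'e', reset
Bit 9: prefix='1' (no match yet)

Answer: 1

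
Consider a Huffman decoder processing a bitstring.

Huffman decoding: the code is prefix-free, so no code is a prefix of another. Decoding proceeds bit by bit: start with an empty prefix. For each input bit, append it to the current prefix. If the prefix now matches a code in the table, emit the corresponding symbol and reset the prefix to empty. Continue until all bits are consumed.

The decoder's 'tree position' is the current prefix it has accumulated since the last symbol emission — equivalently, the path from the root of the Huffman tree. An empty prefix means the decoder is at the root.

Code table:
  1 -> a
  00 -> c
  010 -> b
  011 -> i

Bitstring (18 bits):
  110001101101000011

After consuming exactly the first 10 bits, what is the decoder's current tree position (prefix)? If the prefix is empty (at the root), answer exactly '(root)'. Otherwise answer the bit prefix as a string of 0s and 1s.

Answer: (root)

Derivation:
Bit 0: prefix='1' -> emit 'a', reset
Bit 1: prefix='1' -> emit 'a', reset
Bit 2: prefix='0' (no match yet)
Bit 3: prefix='00' -> emit 'c', reset
Bit 4: prefix='0' (no match yet)
Bit 5: prefix='01' (no match yet)
Bit 6: prefix='011' -> emit 'i', reset
Bit 7: prefix='0' (no match yet)
Bit 8: prefix='01' (no match yet)
Bit 9: prefix='011' -> emit 'i', reset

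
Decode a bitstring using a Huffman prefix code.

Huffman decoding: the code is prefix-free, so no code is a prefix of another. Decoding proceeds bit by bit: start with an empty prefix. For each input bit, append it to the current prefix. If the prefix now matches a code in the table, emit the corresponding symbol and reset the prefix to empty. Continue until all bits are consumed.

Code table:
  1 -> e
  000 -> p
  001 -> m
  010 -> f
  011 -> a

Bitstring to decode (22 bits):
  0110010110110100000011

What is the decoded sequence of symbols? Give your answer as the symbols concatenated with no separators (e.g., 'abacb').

Bit 0: prefix='0' (no match yet)
Bit 1: prefix='01' (no match yet)
Bit 2: prefix='011' -> emit 'a', reset
Bit 3: prefix='0' (no match yet)
Bit 4: prefix='00' (no match yet)
Bit 5: prefix='001' -> emit 'm', reset
Bit 6: prefix='0' (no match yet)
Bit 7: prefix='01' (no match yet)
Bit 8: prefix='011' -> emit 'a', reset
Bit 9: prefix='0' (no match yet)
Bit 10: prefix='01' (no match yet)
Bit 11: prefix='011' -> emit 'a', reset
Bit 12: prefix='0' (no match yet)
Bit 13: prefix='01' (no match yet)
Bit 14: prefix='010' -> emit 'f', reset
Bit 15: prefix='0' (no match yet)
Bit 16: prefix='00' (no match yet)
Bit 17: prefix='000' -> emit 'p', reset
Bit 18: prefix='0' (no match yet)
Bit 19: prefix='00' (no match yet)
Bit 20: prefix='001' -> emit 'm', reset
Bit 21: prefix='1' -> emit 'e', reset

Answer: amaafpme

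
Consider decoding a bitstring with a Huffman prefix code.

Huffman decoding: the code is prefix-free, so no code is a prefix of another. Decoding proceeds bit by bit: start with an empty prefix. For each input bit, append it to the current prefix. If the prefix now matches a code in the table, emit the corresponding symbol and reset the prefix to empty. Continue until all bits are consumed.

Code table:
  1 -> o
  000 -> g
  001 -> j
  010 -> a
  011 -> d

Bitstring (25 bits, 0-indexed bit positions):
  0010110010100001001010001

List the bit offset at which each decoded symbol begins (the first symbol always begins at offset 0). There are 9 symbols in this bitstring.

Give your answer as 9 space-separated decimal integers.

Answer: 0 3 6 9 12 15 16 19 22

Derivation:
Bit 0: prefix='0' (no match yet)
Bit 1: prefix='00' (no match yet)
Bit 2: prefix='001' -> emit 'j', reset
Bit 3: prefix='0' (no match yet)
Bit 4: prefix='01' (no match yet)
Bit 5: prefix='011' -> emit 'd', reset
Bit 6: prefix='0' (no match yet)
Bit 7: prefix='00' (no match yet)
Bit 8: prefix='001' -> emit 'j', reset
Bit 9: prefix='0' (no match yet)
Bit 10: prefix='01' (no match yet)
Bit 11: prefix='010' -> emit 'a', reset
Bit 12: prefix='0' (no match yet)
Bit 13: prefix='00' (no match yet)
Bit 14: prefix='000' -> emit 'g', reset
Bit 15: prefix='1' -> emit 'o', reset
Bit 16: prefix='0' (no match yet)
Bit 17: prefix='00' (no match yet)
Bit 18: prefix='001' -> emit 'j', reset
Bit 19: prefix='0' (no match yet)
Bit 20: prefix='01' (no match yet)
Bit 21: prefix='010' -> emit 'a', reset
Bit 22: prefix='0' (no match yet)
Bit 23: prefix='00' (no match yet)
Bit 24: prefix='001' -> emit 'j', reset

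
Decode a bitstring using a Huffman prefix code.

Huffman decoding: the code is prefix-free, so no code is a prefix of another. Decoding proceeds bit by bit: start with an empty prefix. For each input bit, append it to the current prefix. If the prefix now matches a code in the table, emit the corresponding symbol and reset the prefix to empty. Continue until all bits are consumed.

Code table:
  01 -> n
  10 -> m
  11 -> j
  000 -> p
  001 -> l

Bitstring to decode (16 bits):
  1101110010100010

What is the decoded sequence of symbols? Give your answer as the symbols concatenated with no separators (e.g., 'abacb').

Bit 0: prefix='1' (no match yet)
Bit 1: prefix='11' -> emit 'j', reset
Bit 2: prefix='0' (no match yet)
Bit 3: prefix='01' -> emit 'n', reset
Bit 4: prefix='1' (no match yet)
Bit 5: prefix='11' -> emit 'j', reset
Bit 6: prefix='0' (no match yet)
Bit 7: prefix='00' (no match yet)
Bit 8: prefix='001' -> emit 'l', reset
Bit 9: prefix='0' (no match yet)
Bit 10: prefix='01' -> emit 'n', reset
Bit 11: prefix='0' (no match yet)
Bit 12: prefix='00' (no match yet)
Bit 13: prefix='000' -> emit 'p', reset
Bit 14: prefix='1' (no match yet)
Bit 15: prefix='10' -> emit 'm', reset

Answer: jnjlnpm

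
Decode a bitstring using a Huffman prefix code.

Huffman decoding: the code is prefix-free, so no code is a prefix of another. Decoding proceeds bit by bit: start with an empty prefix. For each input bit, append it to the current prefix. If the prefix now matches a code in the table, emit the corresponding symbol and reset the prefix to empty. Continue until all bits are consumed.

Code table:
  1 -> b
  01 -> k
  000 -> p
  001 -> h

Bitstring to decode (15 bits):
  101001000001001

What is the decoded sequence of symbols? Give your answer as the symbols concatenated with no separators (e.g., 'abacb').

Bit 0: prefix='1' -> emit 'b', reset
Bit 1: prefix='0' (no match yet)
Bit 2: prefix='01' -> emit 'k', reset
Bit 3: prefix='0' (no match yet)
Bit 4: prefix='00' (no match yet)
Bit 5: prefix='001' -> emit 'h', reset
Bit 6: prefix='0' (no match yet)
Bit 7: prefix='00' (no match yet)
Bit 8: prefix='000' -> emit 'p', reset
Bit 9: prefix='0' (no match yet)
Bit 10: prefix='00' (no match yet)
Bit 11: prefix='001' -> emit 'h', reset
Bit 12: prefix='0' (no match yet)
Bit 13: prefix='00' (no match yet)
Bit 14: prefix='001' -> emit 'h', reset

Answer: bkhphh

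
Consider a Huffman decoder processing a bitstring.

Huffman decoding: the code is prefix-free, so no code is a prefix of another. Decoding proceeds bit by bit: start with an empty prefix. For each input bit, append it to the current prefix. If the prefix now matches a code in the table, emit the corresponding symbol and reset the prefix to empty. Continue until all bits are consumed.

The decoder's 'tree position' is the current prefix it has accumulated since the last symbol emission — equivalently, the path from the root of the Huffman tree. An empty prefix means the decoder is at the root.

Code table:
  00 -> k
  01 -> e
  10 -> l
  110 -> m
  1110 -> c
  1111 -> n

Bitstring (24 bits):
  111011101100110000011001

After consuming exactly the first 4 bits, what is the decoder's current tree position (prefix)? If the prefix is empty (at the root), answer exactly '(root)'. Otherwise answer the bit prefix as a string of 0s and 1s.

Bit 0: prefix='1' (no match yet)
Bit 1: prefix='11' (no match yet)
Bit 2: prefix='111' (no match yet)
Bit 3: prefix='1110' -> emit 'c', reset

Answer: (root)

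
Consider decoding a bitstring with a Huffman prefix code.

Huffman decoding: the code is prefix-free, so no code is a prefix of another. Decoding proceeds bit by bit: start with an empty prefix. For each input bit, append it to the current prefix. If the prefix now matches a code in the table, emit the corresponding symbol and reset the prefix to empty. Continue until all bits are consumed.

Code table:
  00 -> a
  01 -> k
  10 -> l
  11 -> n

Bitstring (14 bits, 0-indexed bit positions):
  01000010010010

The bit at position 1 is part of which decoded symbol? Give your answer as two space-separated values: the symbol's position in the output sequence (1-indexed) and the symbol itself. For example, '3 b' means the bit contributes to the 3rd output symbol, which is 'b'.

Bit 0: prefix='0' (no match yet)
Bit 1: prefix='01' -> emit 'k', reset
Bit 2: prefix='0' (no match yet)
Bit 3: prefix='00' -> emit 'a', reset
Bit 4: prefix='0' (no match yet)
Bit 5: prefix='00' -> emit 'a', reset

Answer: 1 k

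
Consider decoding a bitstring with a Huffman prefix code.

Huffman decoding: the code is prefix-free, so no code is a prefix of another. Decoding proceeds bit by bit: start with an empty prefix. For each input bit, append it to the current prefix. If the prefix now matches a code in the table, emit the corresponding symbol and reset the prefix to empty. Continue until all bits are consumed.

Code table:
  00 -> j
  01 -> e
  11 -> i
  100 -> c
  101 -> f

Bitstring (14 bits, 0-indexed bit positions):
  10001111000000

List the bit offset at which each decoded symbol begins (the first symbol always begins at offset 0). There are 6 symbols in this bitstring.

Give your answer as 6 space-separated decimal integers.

Answer: 0 3 5 7 10 12

Derivation:
Bit 0: prefix='1' (no match yet)
Bit 1: prefix='10' (no match yet)
Bit 2: prefix='100' -> emit 'c', reset
Bit 3: prefix='0' (no match yet)
Bit 4: prefix='01' -> emit 'e', reset
Bit 5: prefix='1' (no match yet)
Bit 6: prefix='11' -> emit 'i', reset
Bit 7: prefix='1' (no match yet)
Bit 8: prefix='10' (no match yet)
Bit 9: prefix='100' -> emit 'c', reset
Bit 10: prefix='0' (no match yet)
Bit 11: prefix='00' -> emit 'j', reset
Bit 12: prefix='0' (no match yet)
Bit 13: prefix='00' -> emit 'j', reset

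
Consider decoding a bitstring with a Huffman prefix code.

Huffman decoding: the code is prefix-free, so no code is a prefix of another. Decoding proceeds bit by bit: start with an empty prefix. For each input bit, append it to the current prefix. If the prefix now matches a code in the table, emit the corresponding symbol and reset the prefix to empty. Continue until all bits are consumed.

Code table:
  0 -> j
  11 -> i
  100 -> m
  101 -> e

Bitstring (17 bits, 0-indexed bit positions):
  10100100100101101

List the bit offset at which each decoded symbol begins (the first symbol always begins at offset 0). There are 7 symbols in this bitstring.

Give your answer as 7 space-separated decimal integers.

Answer: 0 3 4 5 8 11 14

Derivation:
Bit 0: prefix='1' (no match yet)
Bit 1: prefix='10' (no match yet)
Bit 2: prefix='101' -> emit 'e', reset
Bit 3: prefix='0' -> emit 'j', reset
Bit 4: prefix='0' -> emit 'j', reset
Bit 5: prefix='1' (no match yet)
Bit 6: prefix='10' (no match yet)
Bit 7: prefix='100' -> emit 'm', reset
Bit 8: prefix='1' (no match yet)
Bit 9: prefix='10' (no match yet)
Bit 10: prefix='100' -> emit 'm', reset
Bit 11: prefix='1' (no match yet)
Bit 12: prefix='10' (no match yet)
Bit 13: prefix='101' -> emit 'e', reset
Bit 14: prefix='1' (no match yet)
Bit 15: prefix='10' (no match yet)
Bit 16: prefix='101' -> emit 'e', reset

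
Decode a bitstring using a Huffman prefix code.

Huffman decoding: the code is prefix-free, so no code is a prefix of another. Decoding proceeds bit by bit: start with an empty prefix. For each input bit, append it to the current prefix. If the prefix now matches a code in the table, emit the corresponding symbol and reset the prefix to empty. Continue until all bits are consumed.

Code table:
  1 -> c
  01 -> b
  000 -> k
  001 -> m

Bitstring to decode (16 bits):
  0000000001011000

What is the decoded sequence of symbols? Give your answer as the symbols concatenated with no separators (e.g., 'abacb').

Answer: kkkcbck

Derivation:
Bit 0: prefix='0' (no match yet)
Bit 1: prefix='00' (no match yet)
Bit 2: prefix='000' -> emit 'k', reset
Bit 3: prefix='0' (no match yet)
Bit 4: prefix='00' (no match yet)
Bit 5: prefix='000' -> emit 'k', reset
Bit 6: prefix='0' (no match yet)
Bit 7: prefix='00' (no match yet)
Bit 8: prefix='000' -> emit 'k', reset
Bit 9: prefix='1' -> emit 'c', reset
Bit 10: prefix='0' (no match yet)
Bit 11: prefix='01' -> emit 'b', reset
Bit 12: prefix='1' -> emit 'c', reset
Bit 13: prefix='0' (no match yet)
Bit 14: prefix='00' (no match yet)
Bit 15: prefix='000' -> emit 'k', reset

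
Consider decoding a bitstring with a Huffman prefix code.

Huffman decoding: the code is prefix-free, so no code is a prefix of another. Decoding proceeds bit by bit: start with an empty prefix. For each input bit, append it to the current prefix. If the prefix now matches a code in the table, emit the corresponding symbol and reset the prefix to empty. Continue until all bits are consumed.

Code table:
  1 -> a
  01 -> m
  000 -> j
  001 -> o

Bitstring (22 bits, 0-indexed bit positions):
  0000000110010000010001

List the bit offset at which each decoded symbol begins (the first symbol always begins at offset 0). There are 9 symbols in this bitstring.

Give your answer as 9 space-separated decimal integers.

Answer: 0 3 6 8 9 12 15 18 21

Derivation:
Bit 0: prefix='0' (no match yet)
Bit 1: prefix='00' (no match yet)
Bit 2: prefix='000' -> emit 'j', reset
Bit 3: prefix='0' (no match yet)
Bit 4: prefix='00' (no match yet)
Bit 5: prefix='000' -> emit 'j', reset
Bit 6: prefix='0' (no match yet)
Bit 7: prefix='01' -> emit 'm', reset
Bit 8: prefix='1' -> emit 'a', reset
Bit 9: prefix='0' (no match yet)
Bit 10: prefix='00' (no match yet)
Bit 11: prefix='001' -> emit 'o', reset
Bit 12: prefix='0' (no match yet)
Bit 13: prefix='00' (no match yet)
Bit 14: prefix='000' -> emit 'j', reset
Bit 15: prefix='0' (no match yet)
Bit 16: prefix='00' (no match yet)
Bit 17: prefix='001' -> emit 'o', reset
Bit 18: prefix='0' (no match yet)
Bit 19: prefix='00' (no match yet)
Bit 20: prefix='000' -> emit 'j', reset
Bit 21: prefix='1' -> emit 'a', reset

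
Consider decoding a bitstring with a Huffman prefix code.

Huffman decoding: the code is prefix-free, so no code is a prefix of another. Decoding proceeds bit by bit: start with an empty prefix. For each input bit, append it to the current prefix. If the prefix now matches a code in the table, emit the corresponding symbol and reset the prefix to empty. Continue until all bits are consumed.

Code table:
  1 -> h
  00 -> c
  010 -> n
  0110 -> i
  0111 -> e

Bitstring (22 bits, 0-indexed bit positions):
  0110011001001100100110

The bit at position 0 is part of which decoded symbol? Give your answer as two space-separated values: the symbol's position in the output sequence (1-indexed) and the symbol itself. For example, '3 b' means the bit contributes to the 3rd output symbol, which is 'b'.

Answer: 1 i

Derivation:
Bit 0: prefix='0' (no match yet)
Bit 1: prefix='01' (no match yet)
Bit 2: prefix='011' (no match yet)
Bit 3: prefix='0110' -> emit 'i', reset
Bit 4: prefix='0' (no match yet)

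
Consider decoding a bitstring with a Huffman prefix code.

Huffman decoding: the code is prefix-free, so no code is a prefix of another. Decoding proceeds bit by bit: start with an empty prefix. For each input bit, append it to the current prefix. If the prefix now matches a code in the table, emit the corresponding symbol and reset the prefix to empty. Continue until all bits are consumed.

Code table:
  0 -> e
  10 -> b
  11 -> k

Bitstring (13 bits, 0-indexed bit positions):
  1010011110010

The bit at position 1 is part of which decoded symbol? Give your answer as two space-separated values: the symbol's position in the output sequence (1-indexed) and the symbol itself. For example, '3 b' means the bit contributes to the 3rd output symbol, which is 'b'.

Bit 0: prefix='1' (no match yet)
Bit 1: prefix='10' -> emit 'b', reset
Bit 2: prefix='1' (no match yet)
Bit 3: prefix='10' -> emit 'b', reset
Bit 4: prefix='0' -> emit 'e', reset
Bit 5: prefix='1' (no match yet)

Answer: 1 b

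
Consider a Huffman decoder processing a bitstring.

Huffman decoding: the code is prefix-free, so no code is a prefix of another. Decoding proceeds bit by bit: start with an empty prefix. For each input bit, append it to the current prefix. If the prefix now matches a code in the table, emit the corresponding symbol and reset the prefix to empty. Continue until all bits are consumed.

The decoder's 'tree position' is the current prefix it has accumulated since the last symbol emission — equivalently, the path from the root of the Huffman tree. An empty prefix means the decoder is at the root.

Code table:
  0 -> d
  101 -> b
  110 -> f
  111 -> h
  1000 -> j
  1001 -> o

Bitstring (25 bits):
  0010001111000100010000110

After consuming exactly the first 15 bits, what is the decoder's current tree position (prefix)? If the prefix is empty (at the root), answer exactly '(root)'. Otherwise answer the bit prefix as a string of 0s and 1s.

Answer: 10

Derivation:
Bit 0: prefix='0' -> emit 'd', reset
Bit 1: prefix='0' -> emit 'd', reset
Bit 2: prefix='1' (no match yet)
Bit 3: prefix='10' (no match yet)
Bit 4: prefix='100' (no match yet)
Bit 5: prefix='1000' -> emit 'j', reset
Bit 6: prefix='1' (no match yet)
Bit 7: prefix='11' (no match yet)
Bit 8: prefix='111' -> emit 'h', reset
Bit 9: prefix='1' (no match yet)
Bit 10: prefix='10' (no match yet)
Bit 11: prefix='100' (no match yet)
Bit 12: prefix='1000' -> emit 'j', reset
Bit 13: prefix='1' (no match yet)
Bit 14: prefix='10' (no match yet)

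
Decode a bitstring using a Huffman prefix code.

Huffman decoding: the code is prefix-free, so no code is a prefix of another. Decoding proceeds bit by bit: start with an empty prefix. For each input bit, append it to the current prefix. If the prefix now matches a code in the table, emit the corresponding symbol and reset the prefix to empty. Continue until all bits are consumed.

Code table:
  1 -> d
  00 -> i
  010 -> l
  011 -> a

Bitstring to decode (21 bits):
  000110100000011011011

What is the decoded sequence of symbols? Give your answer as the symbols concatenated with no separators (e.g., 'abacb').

Answer: ialiiaaa

Derivation:
Bit 0: prefix='0' (no match yet)
Bit 1: prefix='00' -> emit 'i', reset
Bit 2: prefix='0' (no match yet)
Bit 3: prefix='01' (no match yet)
Bit 4: prefix='011' -> emit 'a', reset
Bit 5: prefix='0' (no match yet)
Bit 6: prefix='01' (no match yet)
Bit 7: prefix='010' -> emit 'l', reset
Bit 8: prefix='0' (no match yet)
Bit 9: prefix='00' -> emit 'i', reset
Bit 10: prefix='0' (no match yet)
Bit 11: prefix='00' -> emit 'i', reset
Bit 12: prefix='0' (no match yet)
Bit 13: prefix='01' (no match yet)
Bit 14: prefix='011' -> emit 'a', reset
Bit 15: prefix='0' (no match yet)
Bit 16: prefix='01' (no match yet)
Bit 17: prefix='011' -> emit 'a', reset
Bit 18: prefix='0' (no match yet)
Bit 19: prefix='01' (no match yet)
Bit 20: prefix='011' -> emit 'a', reset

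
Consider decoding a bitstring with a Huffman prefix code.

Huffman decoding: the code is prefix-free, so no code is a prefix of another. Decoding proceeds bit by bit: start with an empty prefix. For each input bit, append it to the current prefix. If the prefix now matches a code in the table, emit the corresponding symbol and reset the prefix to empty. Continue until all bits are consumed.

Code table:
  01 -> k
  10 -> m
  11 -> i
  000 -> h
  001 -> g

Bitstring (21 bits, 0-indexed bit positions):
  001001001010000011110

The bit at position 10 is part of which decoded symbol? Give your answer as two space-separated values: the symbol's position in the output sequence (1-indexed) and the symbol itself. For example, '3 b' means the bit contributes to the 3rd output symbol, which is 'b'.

Bit 0: prefix='0' (no match yet)
Bit 1: prefix='00' (no match yet)
Bit 2: prefix='001' -> emit 'g', reset
Bit 3: prefix='0' (no match yet)
Bit 4: prefix='00' (no match yet)
Bit 5: prefix='001' -> emit 'g', reset
Bit 6: prefix='0' (no match yet)
Bit 7: prefix='00' (no match yet)
Bit 8: prefix='001' -> emit 'g', reset
Bit 9: prefix='0' (no match yet)
Bit 10: prefix='01' -> emit 'k', reset
Bit 11: prefix='0' (no match yet)
Bit 12: prefix='00' (no match yet)
Bit 13: prefix='000' -> emit 'h', reset
Bit 14: prefix='0' (no match yet)

Answer: 4 k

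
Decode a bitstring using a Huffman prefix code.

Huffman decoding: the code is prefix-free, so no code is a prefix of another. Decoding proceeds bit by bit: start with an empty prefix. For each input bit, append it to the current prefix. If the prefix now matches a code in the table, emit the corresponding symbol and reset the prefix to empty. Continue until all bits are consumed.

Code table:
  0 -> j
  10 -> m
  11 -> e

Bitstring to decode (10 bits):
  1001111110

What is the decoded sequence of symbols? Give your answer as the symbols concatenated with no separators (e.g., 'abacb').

Bit 0: prefix='1' (no match yet)
Bit 1: prefix='10' -> emit 'm', reset
Bit 2: prefix='0' -> emit 'j', reset
Bit 3: prefix='1' (no match yet)
Bit 4: prefix='11' -> emit 'e', reset
Bit 5: prefix='1' (no match yet)
Bit 6: prefix='11' -> emit 'e', reset
Bit 7: prefix='1' (no match yet)
Bit 8: prefix='11' -> emit 'e', reset
Bit 9: prefix='0' -> emit 'j', reset

Answer: mjeeej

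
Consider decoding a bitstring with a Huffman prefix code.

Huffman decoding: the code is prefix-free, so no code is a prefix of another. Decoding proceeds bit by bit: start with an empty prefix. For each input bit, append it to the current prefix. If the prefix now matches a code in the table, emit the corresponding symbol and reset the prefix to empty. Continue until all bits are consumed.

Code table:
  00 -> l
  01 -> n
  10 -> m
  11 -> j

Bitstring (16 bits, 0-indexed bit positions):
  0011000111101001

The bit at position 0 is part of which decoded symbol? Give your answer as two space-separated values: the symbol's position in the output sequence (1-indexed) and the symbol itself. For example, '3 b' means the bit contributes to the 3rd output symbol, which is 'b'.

Bit 0: prefix='0' (no match yet)
Bit 1: prefix='00' -> emit 'l', reset
Bit 2: prefix='1' (no match yet)
Bit 3: prefix='11' -> emit 'j', reset
Bit 4: prefix='0' (no match yet)

Answer: 1 l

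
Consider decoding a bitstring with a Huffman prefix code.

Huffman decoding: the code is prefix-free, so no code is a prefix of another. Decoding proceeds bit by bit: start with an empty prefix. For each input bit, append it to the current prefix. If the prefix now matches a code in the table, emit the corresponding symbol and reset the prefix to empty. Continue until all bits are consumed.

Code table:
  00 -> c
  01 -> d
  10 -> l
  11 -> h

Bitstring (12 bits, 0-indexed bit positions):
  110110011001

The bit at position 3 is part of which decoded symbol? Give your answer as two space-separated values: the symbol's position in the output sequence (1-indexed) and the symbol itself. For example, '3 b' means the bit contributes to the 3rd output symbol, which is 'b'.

Answer: 2 d

Derivation:
Bit 0: prefix='1' (no match yet)
Bit 1: prefix='11' -> emit 'h', reset
Bit 2: prefix='0' (no match yet)
Bit 3: prefix='01' -> emit 'd', reset
Bit 4: prefix='1' (no match yet)
Bit 5: prefix='10' -> emit 'l', reset
Bit 6: prefix='0' (no match yet)
Bit 7: prefix='01' -> emit 'd', reset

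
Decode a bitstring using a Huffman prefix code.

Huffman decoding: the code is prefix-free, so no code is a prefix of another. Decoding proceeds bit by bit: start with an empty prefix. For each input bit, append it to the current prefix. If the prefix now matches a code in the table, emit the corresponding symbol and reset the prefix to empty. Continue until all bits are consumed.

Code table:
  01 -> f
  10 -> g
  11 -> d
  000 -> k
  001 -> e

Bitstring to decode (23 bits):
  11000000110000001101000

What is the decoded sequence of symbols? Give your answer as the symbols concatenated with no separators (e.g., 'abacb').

Answer: dkkdkkdfk

Derivation:
Bit 0: prefix='1' (no match yet)
Bit 1: prefix='11' -> emit 'd', reset
Bit 2: prefix='0' (no match yet)
Bit 3: prefix='00' (no match yet)
Bit 4: prefix='000' -> emit 'k', reset
Bit 5: prefix='0' (no match yet)
Bit 6: prefix='00' (no match yet)
Bit 7: prefix='000' -> emit 'k', reset
Bit 8: prefix='1' (no match yet)
Bit 9: prefix='11' -> emit 'd', reset
Bit 10: prefix='0' (no match yet)
Bit 11: prefix='00' (no match yet)
Bit 12: prefix='000' -> emit 'k', reset
Bit 13: prefix='0' (no match yet)
Bit 14: prefix='00' (no match yet)
Bit 15: prefix='000' -> emit 'k', reset
Bit 16: prefix='1' (no match yet)
Bit 17: prefix='11' -> emit 'd', reset
Bit 18: prefix='0' (no match yet)
Bit 19: prefix='01' -> emit 'f', reset
Bit 20: prefix='0' (no match yet)
Bit 21: prefix='00' (no match yet)
Bit 22: prefix='000' -> emit 'k', reset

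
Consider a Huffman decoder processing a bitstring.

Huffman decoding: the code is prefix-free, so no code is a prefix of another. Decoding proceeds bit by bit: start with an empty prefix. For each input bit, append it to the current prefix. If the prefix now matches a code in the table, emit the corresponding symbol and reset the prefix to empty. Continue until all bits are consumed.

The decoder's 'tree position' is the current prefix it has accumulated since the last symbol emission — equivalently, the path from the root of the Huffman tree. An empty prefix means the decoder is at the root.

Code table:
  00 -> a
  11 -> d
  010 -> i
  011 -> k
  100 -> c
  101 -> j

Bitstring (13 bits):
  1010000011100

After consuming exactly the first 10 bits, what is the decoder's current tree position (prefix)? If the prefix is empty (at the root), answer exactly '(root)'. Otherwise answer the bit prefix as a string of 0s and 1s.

Bit 0: prefix='1' (no match yet)
Bit 1: prefix='10' (no match yet)
Bit 2: prefix='101' -> emit 'j', reset
Bit 3: prefix='0' (no match yet)
Bit 4: prefix='00' -> emit 'a', reset
Bit 5: prefix='0' (no match yet)
Bit 6: prefix='00' -> emit 'a', reset
Bit 7: prefix='0' (no match yet)
Bit 8: prefix='01' (no match yet)
Bit 9: prefix='011' -> emit 'k', reset

Answer: (root)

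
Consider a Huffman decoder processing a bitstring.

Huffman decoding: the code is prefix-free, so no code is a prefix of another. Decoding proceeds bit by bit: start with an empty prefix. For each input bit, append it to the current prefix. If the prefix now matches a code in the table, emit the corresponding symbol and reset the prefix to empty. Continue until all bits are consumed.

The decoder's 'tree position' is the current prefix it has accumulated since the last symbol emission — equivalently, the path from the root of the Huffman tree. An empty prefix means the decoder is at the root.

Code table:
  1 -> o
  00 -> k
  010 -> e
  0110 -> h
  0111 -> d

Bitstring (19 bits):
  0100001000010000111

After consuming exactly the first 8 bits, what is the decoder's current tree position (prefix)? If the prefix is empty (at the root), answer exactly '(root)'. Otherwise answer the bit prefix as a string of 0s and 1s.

Answer: (root)

Derivation:
Bit 0: prefix='0' (no match yet)
Bit 1: prefix='01' (no match yet)
Bit 2: prefix='010' -> emit 'e', reset
Bit 3: prefix='0' (no match yet)
Bit 4: prefix='00' -> emit 'k', reset
Bit 5: prefix='0' (no match yet)
Bit 6: prefix='01' (no match yet)
Bit 7: prefix='010' -> emit 'e', reset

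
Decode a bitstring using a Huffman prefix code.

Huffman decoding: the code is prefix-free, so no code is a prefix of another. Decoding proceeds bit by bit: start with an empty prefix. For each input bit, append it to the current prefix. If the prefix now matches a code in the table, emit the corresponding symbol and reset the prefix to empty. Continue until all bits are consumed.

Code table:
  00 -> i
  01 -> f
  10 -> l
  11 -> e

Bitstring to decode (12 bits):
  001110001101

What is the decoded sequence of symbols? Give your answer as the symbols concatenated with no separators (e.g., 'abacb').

Answer: ielief

Derivation:
Bit 0: prefix='0' (no match yet)
Bit 1: prefix='00' -> emit 'i', reset
Bit 2: prefix='1' (no match yet)
Bit 3: prefix='11' -> emit 'e', reset
Bit 4: prefix='1' (no match yet)
Bit 5: prefix='10' -> emit 'l', reset
Bit 6: prefix='0' (no match yet)
Bit 7: prefix='00' -> emit 'i', reset
Bit 8: prefix='1' (no match yet)
Bit 9: prefix='11' -> emit 'e', reset
Bit 10: prefix='0' (no match yet)
Bit 11: prefix='01' -> emit 'f', reset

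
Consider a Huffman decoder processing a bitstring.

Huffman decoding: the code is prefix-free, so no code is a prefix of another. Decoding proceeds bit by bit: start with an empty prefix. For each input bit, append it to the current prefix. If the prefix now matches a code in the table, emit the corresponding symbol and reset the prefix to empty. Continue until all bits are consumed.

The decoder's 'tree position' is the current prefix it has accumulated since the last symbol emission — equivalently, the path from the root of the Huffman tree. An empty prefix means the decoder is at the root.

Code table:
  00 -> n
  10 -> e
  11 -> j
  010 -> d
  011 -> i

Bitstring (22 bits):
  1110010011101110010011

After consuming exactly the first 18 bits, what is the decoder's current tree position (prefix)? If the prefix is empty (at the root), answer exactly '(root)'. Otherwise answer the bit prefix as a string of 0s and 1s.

Bit 0: prefix='1' (no match yet)
Bit 1: prefix='11' -> emit 'j', reset
Bit 2: prefix='1' (no match yet)
Bit 3: prefix='10' -> emit 'e', reset
Bit 4: prefix='0' (no match yet)
Bit 5: prefix='01' (no match yet)
Bit 6: prefix='010' -> emit 'd', reset
Bit 7: prefix='0' (no match yet)
Bit 8: prefix='01' (no match yet)
Bit 9: prefix='011' -> emit 'i', reset
Bit 10: prefix='1' (no match yet)
Bit 11: prefix='10' -> emit 'e', reset
Bit 12: prefix='1' (no match yet)
Bit 13: prefix='11' -> emit 'j', reset
Bit 14: prefix='1' (no match yet)
Bit 15: prefix='10' -> emit 'e', reset
Bit 16: prefix='0' (no match yet)
Bit 17: prefix='01' (no match yet)

Answer: 01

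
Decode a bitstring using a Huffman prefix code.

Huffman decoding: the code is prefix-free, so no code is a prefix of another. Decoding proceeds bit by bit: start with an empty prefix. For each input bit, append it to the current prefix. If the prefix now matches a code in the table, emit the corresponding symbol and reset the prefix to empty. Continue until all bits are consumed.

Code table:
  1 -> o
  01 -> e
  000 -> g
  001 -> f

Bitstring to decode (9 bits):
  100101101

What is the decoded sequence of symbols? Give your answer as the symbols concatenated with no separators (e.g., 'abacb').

Answer: ofeoe

Derivation:
Bit 0: prefix='1' -> emit 'o', reset
Bit 1: prefix='0' (no match yet)
Bit 2: prefix='00' (no match yet)
Bit 3: prefix='001' -> emit 'f', reset
Bit 4: prefix='0' (no match yet)
Bit 5: prefix='01' -> emit 'e', reset
Bit 6: prefix='1' -> emit 'o', reset
Bit 7: prefix='0' (no match yet)
Bit 8: prefix='01' -> emit 'e', reset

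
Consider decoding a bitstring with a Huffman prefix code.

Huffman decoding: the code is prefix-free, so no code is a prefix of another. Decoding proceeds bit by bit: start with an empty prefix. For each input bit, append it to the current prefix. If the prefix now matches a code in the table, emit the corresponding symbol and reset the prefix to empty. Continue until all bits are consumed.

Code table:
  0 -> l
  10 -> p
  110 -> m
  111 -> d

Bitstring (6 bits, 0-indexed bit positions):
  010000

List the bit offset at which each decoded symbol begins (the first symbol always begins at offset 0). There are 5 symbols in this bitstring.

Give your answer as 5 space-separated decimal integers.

Bit 0: prefix='0' -> emit 'l', reset
Bit 1: prefix='1' (no match yet)
Bit 2: prefix='10' -> emit 'p', reset
Bit 3: prefix='0' -> emit 'l', reset
Bit 4: prefix='0' -> emit 'l', reset
Bit 5: prefix='0' -> emit 'l', reset

Answer: 0 1 3 4 5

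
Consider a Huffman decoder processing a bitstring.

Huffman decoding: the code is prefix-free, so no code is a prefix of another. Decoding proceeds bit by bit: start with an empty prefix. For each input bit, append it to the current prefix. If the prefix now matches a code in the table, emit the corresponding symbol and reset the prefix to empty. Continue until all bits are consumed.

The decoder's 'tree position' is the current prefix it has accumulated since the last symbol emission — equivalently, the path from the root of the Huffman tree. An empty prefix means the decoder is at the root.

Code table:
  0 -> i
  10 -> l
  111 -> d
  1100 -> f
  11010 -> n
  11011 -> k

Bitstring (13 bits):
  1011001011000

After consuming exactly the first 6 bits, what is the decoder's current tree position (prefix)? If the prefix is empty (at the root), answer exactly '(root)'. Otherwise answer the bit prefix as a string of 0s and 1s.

Bit 0: prefix='1' (no match yet)
Bit 1: prefix='10' -> emit 'l', reset
Bit 2: prefix='1' (no match yet)
Bit 3: prefix='11' (no match yet)
Bit 4: prefix='110' (no match yet)
Bit 5: prefix='1100' -> emit 'f', reset

Answer: (root)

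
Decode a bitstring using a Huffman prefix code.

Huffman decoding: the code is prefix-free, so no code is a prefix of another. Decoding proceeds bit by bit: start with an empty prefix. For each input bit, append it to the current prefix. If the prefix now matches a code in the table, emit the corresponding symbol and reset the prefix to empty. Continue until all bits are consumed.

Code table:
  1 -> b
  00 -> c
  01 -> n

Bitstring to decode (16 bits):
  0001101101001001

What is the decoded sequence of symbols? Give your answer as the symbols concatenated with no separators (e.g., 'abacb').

Bit 0: prefix='0' (no match yet)
Bit 1: prefix='00' -> emit 'c', reset
Bit 2: prefix='0' (no match yet)
Bit 3: prefix='01' -> emit 'n', reset
Bit 4: prefix='1' -> emit 'b', reset
Bit 5: prefix='0' (no match yet)
Bit 6: prefix='01' -> emit 'n', reset
Bit 7: prefix='1' -> emit 'b', reset
Bit 8: prefix='0' (no match yet)
Bit 9: prefix='01' -> emit 'n', reset
Bit 10: prefix='0' (no match yet)
Bit 11: prefix='00' -> emit 'c', reset
Bit 12: prefix='1' -> emit 'b', reset
Bit 13: prefix='0' (no match yet)
Bit 14: prefix='00' -> emit 'c', reset
Bit 15: prefix='1' -> emit 'b', reset

Answer: cnbnbncbcb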